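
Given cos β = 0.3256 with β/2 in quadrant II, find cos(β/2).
cos(β/2) = ±√((1 + cos β)/2); negative since β/2 ∈ QII, so cos(β/2) = -0.8141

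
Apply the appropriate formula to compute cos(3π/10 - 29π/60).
cos(3π/10 - 29π/60) = cos 3π/10 cos 29π/60 + sin 3π/10 sin 29π/60 = 0.8387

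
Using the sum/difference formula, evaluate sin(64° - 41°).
sin(64° - 41°) = sin 64° cos 41° - cos 64° sin 41° = 0.3907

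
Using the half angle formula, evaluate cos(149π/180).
cos(149π/180) = -√((1 + cos 149π/90)/2) = -0.8572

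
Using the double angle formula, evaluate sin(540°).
sin(540°) = 2 sin 270° cos 270° = 0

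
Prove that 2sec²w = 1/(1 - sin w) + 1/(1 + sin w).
RHS = [(1 + sin w) + (1 - sin w)] / [(1 - sin w)(1 + sin w)] = 2/(1 - sin²w) = 2/cos²w = 2sec²w = LHS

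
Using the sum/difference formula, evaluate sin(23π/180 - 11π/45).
sin(23π/180 - 11π/45) = sin 23π/180 cos 11π/45 - cos 23π/180 sin 11π/45 = -0.3584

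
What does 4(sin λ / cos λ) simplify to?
4(sin λ / cos λ) = 4(tan λ) (using Quotient identity)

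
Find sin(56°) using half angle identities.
sin(56°) = √((1 - cos 112°)/2) = 0.829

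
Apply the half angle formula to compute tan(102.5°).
tan(102.5°) = sin 205° / (1 + cos 205°) = -4.511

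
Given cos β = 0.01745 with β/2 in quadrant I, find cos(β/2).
cos(β/2) = ±√((1 + cos β)/2); positive since β/2 ∈ QI, so cos(β/2) = 0.7132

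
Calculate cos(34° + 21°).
cos(34° + 21°) = cos 34° cos 21° - sin 34° sin 21° = 0.5736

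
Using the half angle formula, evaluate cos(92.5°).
cos(92.5°) = -√((1 + cos 185°)/2) = -0.04362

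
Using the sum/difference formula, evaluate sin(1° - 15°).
sin(1° - 15°) = sin 1° cos 15° - cos 1° sin 15° = -0.2419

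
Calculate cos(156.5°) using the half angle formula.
cos(156.5°) = -√((1 + cos 313°)/2) = -0.9171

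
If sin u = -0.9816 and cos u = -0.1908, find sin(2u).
sin(2u) = 2 sin u cos u = 0.3746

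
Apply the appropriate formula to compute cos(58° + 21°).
cos(58° + 21°) = cos 58° cos 21° - sin 58° sin 21° = 0.1908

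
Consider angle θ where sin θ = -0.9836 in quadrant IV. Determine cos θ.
cos θ = √(1 - sin²θ) = 0.1804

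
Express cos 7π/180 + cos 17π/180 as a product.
cos 7π/180 + cos 17π/180 = 2 cos(π/15) cos(-π/36)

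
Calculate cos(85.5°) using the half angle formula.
cos(85.5°) = √((1 + cos 171°)/2) = 0.07846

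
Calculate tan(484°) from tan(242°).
tan(484°) = 2 tan 242° / (1 - tan²242°) = -1.483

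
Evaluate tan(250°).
tan(250°) = 2.747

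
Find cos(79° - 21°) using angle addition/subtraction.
cos(79° - 21°) = cos 79° cos 21° + sin 79° sin 21° = 0.5299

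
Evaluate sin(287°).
sin(287°) = -0.9563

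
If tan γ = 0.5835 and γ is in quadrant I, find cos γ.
cos γ = 0.8637 (using tan²γ + 1 = sec²γ)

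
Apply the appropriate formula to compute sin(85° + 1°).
sin(85° + 1°) = sin 85° cos 1° + cos 85° sin 1° = 0.9976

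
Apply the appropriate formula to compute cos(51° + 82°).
cos(51° + 82°) = cos 51° cos 82° - sin 51° sin 82° = -0.682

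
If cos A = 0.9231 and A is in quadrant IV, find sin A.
sin A = -0.3846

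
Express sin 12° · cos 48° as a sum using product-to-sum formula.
sin 12° cos 48° = (1/2)[sin(12°+48°) + sin(12°-48°)]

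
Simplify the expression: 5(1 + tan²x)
5(1 + tan²x) = 5(sec²x) (using Pythagorean identity)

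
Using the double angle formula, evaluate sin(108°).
sin(108°) = 2 sin 54° cos 54° = 0.9511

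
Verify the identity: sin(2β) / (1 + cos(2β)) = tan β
LHS = 2 sin β cos β / (2cos²β) = sin β/cos β = tan β = RHS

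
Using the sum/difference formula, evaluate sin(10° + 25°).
sin(10° + 25°) = sin 10° cos 25° + cos 10° sin 25° = 0.5736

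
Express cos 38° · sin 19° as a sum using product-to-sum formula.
cos 38° sin 19° = (1/2)[sin(38°+19°) - sin(38°-19°)]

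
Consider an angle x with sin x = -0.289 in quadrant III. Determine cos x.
cos x = ±√(1 - sin²x) = -0.9573 (negative in QIII)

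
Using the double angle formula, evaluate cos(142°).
cos(142°) = cos²71° - sin²71° = -0.788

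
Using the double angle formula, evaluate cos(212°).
cos(212°) = cos²106° - sin²106° = -0.848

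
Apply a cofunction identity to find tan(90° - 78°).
tan(90° - 78°) = cot(78°) = 0.2126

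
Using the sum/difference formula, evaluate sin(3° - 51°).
sin(3° - 51°) = sin 3° cos 51° - cos 3° sin 51° = -0.7431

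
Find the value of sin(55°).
sin(55°) = 0.8192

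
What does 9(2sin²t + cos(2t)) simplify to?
9(2sin²t + cos(2t)) = 9 (using Double angle)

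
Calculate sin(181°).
sin(181°) = -0.01745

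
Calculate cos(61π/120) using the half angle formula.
cos(61π/120) = -√((1 + cos 61π/60)/2) = -0.02618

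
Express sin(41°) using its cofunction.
sin(41°) = cos(90° - 41°) = cos(49°)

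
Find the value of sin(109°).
sin(109°) = 0.9455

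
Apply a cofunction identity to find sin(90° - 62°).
sin(90° - 62°) = cos(62°) = 0.4695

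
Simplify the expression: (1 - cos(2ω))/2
(1 - cos(2ω))/2 = sin²ω (using Power reduction)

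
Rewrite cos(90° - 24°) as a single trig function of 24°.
cos(90° - 24°) = sin(24°)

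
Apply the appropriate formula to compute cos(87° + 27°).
cos(87° + 27°) = cos 87° cos 27° - sin 87° sin 27° = -0.4067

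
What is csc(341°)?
csc(341°) = -3.072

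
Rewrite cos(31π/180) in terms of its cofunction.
cos(31π/180) = sin(π/2 - 31π/180) = sin(59π/180)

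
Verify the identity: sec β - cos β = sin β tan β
LHS = 1/cos β - cos β = (1 - cos²β)/cos β = sin²β/cos β = sin β · (sin β/cos β) = sin β tan β = RHS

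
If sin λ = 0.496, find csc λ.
csc λ = 1/sin λ = 2.016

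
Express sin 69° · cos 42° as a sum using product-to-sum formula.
sin 69° cos 42° = (1/2)[sin(69°+42°) + sin(69°-42°)]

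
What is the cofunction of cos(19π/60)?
cos(19π/60) = sin(π/2 - 19π/60) = sin(11π/60)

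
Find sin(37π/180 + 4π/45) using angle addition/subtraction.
sin(37π/180 + 4π/45) = sin 37π/180 cos 4π/45 + cos 37π/180 sin 4π/45 = 0.7986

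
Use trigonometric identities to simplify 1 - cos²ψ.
1 - cos²ψ = sin²ψ (using Pythagorean identity)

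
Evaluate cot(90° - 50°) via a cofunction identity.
cot(90° - 50°) = tan(50°) = 1.192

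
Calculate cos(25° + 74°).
cos(25° + 74°) = cos 25° cos 74° - sin 25° sin 74° = -0.1564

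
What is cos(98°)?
cos(98°) = -0.1392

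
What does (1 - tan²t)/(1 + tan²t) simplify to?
(1 - tan²t)/(1 + tan²t) = cos(2t) (using Double angle)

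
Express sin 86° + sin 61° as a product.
sin 86° + sin 61° = 2 sin(73.5°) cos(12.5°)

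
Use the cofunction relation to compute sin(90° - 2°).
sin(90° - 2°) = cos(2°) = 0.9994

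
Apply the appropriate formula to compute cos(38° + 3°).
cos(38° + 3°) = cos 38° cos 3° - sin 38° sin 3° = 0.7547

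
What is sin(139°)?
sin(139°) = 0.6561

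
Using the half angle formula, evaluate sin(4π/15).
sin(4π/15) = √((1 - cos 8π/15)/2) = 0.7431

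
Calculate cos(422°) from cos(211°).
cos(422°) = cos²211° - sin²211° = 0.4695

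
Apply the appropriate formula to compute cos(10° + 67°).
cos(10° + 67°) = cos 10° cos 67° - sin 10° sin 67° = 0.225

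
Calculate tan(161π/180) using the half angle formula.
tan(161π/180) = sin 161π/90 / (1 + cos 161π/90) = -0.3443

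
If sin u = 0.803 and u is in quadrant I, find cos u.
cos u = 0.596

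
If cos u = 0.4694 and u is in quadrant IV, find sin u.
sin u = -0.883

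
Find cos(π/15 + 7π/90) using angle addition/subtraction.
cos(π/15 + 7π/90) = cos π/15 cos 7π/90 - sin π/15 sin 7π/90 = 0.8988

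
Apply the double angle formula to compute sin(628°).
sin(628°) = 2 sin 314° cos 314° = -0.9994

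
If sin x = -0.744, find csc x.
csc x = 1/sin x = -1.344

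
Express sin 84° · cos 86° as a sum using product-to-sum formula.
sin 84° cos 86° = (1/2)[sin(84°+86°) + sin(84°-86°)]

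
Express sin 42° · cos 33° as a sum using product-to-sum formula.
sin 42° cos 33° = (1/2)[sin(42°+33°) + sin(42°-33°)]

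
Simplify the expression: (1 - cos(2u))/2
(1 - cos(2u))/2 = sin²u (using Power reduction)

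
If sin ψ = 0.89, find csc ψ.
csc ψ = 1/sin ψ = 1.124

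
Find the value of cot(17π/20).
cot(17π/20) = -1.963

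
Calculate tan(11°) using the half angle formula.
tan(11°) = sin 22° / (1 + cos 22°) = 0.1944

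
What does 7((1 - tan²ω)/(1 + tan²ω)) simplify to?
7((1 - tan²ω)/(1 + tan²ω)) = 7(cos(2ω)) (using Double angle)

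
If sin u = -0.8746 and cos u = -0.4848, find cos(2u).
cos(2u) = cos²u - sin²u = -0.5299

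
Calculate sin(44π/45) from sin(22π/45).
sin(44π/45) = 2 sin 22π/45 cos 22π/45 = 0.06976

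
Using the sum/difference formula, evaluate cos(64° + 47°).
cos(64° + 47°) = cos 64° cos 47° - sin 64° sin 47° = -0.3584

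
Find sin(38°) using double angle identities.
sin(38°) = 2 sin 19° cos 19° = 0.6157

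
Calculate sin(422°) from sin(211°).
sin(422°) = 2 sin 211° cos 211° = 0.8829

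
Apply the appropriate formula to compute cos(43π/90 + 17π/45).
cos(43π/90 + 17π/45) = cos 43π/90 cos 17π/45 - sin 43π/90 sin 17π/45 = -0.8988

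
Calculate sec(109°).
sec(109°) = -3.072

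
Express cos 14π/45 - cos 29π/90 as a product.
cos 14π/45 - cos 29π/90 = -2 sin(19π/60) sin(-π/180)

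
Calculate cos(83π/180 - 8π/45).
cos(83π/180 - 8π/45) = cos 83π/180 cos 8π/45 + sin 83π/180 sin 8π/45 = 0.6293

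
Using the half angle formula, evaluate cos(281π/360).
cos(281π/360) = -√((1 + cos 281π/180)/2) = -0.7716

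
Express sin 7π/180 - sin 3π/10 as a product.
sin 7π/180 - sin 3π/10 = 2 cos(61π/360) sin(-47π/360)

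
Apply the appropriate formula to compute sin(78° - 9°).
sin(78° - 9°) = sin 78° cos 9° - cos 78° sin 9° = 0.9336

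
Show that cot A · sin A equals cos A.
LHS = (cos A/sin A) · sin A = cos A = RHS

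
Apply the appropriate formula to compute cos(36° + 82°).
cos(36° + 82°) = cos 36° cos 82° - sin 36° sin 82° = -0.4695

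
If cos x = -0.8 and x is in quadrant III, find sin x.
sin x = -0.6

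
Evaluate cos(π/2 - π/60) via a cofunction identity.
cos(π/2 - π/60) = sin(π/60) = 0.05234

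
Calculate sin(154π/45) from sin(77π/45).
sin(154π/45) = 2 sin 77π/45 cos 77π/45 = -0.9703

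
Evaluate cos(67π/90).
cos(67π/90) = -0.6947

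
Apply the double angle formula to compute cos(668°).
cos(668°) = cos²334° - sin²334° = 0.6157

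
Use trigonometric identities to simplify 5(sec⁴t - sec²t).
5(sec⁴t - sec²t) = 5(tan⁴t + tan²t) (using Pythagorean)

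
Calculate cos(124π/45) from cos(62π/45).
cos(124π/45) = cos²62π/45 - sin²62π/45 = -0.7193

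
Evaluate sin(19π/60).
sin(19π/60) = 0.8387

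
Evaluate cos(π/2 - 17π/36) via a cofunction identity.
cos(π/2 - 17π/36) = sin(17π/36) = 0.9962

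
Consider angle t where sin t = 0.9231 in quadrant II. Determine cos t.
cos t = ±√(1 - sin²t) = -0.3846 (negative in QII)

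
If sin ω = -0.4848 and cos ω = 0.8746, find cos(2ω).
cos(2ω) = cos²ω - sin²ω = 0.5299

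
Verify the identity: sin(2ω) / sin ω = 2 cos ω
LHS = 2 sin ω cos ω / sin ω = 2 cos ω = RHS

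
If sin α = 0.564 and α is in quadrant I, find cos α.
cos α = 0.8258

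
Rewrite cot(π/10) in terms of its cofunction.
cot(π/10) = tan(π/2 - π/10) = tan(2π/5)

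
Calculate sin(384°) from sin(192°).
sin(384°) = 2 sin 192° cos 192° = 0.4067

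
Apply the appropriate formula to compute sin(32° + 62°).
sin(32° + 62°) = sin 32° cos 62° + cos 32° sin 62° = 0.9976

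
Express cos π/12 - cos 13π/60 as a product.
cos π/12 - cos 13π/60 = -2 sin(3π/20) sin(-π/15)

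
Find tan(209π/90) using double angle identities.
tan(209π/90) = 2 tan 209π/180 / (1 - tan²209π/180) = 1.6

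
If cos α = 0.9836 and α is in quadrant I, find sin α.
sin α = 0.1804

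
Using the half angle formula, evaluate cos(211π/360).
cos(211π/360) = -√((1 + cos 211π/180)/2) = -0.2672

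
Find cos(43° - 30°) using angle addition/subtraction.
cos(43° - 30°) = cos 43° cos 30° + sin 43° sin 30° = 0.9744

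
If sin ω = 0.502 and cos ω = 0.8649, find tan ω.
tan ω = sin ω / cos ω = 0.5804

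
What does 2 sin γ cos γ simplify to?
2 sin γ cos γ = sin(2γ) (using Double angle)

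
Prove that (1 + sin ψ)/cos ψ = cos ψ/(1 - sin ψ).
LHS = (1 + sin ψ)(1 - sin ψ) / (cos ψ(1 - sin ψ)) = (1 - sin²ψ) / (cos ψ(1 - sin ψ)) = cos²ψ / (cos ψ(1 - sin ψ)) = cos ψ/(1 - sin ψ) = RHS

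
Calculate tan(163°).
tan(163°) = -0.3057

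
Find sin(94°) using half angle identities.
sin(94°) = √((1 - cos 188°)/2) = 0.9976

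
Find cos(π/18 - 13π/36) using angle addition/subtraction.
cos(π/18 - 13π/36) = cos π/18 cos 13π/36 + sin π/18 sin 13π/36 = 0.5736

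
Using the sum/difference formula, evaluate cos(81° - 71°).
cos(81° - 71°) = cos 81° cos 71° + sin 81° sin 71° = 0.9848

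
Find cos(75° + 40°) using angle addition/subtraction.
cos(75° + 40°) = cos 75° cos 40° - sin 75° sin 40° = -0.4226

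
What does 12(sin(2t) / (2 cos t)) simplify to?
12(sin(2t) / (2 cos t)) = 12(sin t) (using Double angle)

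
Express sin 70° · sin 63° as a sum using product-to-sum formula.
sin 70° sin 63° = (1/2)[cos(70°-63°) - cos(70°+63°)]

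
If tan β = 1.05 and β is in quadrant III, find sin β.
sin β = -0.7241 (using tan²β + 1 = sec²β)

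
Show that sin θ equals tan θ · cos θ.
RHS = (sin θ/cos θ) · cos θ = sin θ = LHS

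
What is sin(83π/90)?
sin(83π/90) = 0.2419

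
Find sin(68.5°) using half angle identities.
sin(68.5°) = √((1 - cos 137°)/2) = 0.9304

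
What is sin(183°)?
sin(183°) = -0.05234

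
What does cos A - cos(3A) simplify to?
cos A - cos(3A) = 2 sin(2A) sin A (using Sum-to-product)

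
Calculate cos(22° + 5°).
cos(22° + 5°) = cos 22° cos 5° - sin 22° sin 5° = 0.891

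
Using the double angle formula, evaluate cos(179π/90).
cos(179π/90) = cos²179π/180 - sin²179π/180 = 0.9994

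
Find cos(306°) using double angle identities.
cos(306°) = cos²153° - sin²153° = 0.5878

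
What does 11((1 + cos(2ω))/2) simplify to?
11((1 + cos(2ω))/2) = 11(cos²ω) (using Power reduction)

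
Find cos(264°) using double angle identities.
cos(264°) = 1 - 2sin²132° = -0.1045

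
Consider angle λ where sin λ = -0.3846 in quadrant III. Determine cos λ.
cos λ = ±√(1 - sin²λ) = -0.9231 (negative in QIII)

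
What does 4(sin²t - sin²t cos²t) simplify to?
4(sin²t - sin²t cos²t) = 4(sin⁴t) (using Factoring)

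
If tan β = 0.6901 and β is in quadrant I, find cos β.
cos β = 0.823 (using tan²β + 1 = sec²β)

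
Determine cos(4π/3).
cos(4π/3) = -1/2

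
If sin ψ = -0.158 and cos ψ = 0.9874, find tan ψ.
tan ψ = sin ψ / cos ψ = -0.16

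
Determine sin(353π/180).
sin(353π/180) = -0.1219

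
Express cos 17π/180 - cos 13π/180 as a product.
cos 17π/180 - cos 13π/180 = -2 sin(π/12) sin(π/90)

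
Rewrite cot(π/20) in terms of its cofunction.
cot(π/20) = tan(π/2 - π/20) = tan(9π/20)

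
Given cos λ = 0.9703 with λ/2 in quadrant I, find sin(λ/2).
sin(λ/2) = ±√((1 - cos λ)/2); positive since λ/2 ∈ QI, so sin(λ/2) = 0.1219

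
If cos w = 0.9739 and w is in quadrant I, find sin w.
sin w = 0.227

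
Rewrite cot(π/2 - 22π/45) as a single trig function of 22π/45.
cot(π/2 - 22π/45) = tan(22π/45)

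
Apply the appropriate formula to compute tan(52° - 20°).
tan(52° - 20°) = (tan 52° - tan 20°)/(1 + tan 52° tan 20°) = 0.6249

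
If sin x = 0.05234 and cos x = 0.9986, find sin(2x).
sin(2x) = 2 sin x cos x = 0.1045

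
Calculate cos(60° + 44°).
cos(60° + 44°) = cos 60° cos 44° - sin 60° sin 44° = -0.2419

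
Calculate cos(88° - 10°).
cos(88° - 10°) = cos 88° cos 10° + sin 88° sin 10° = 0.2079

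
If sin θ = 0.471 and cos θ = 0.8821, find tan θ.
tan θ = sin θ / cos θ = 0.534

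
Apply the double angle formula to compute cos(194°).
cos(194°) = cos²97° - sin²97° = -0.9703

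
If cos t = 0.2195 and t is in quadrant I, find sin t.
sin t = 0.9756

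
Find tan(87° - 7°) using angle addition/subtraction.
tan(87° - 7°) = (tan 87° - tan 7°)/(1 + tan 87° tan 7°) = 5.671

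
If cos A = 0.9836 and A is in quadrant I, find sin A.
sin A = 0.1804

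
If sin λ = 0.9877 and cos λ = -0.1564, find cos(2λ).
cos(2λ) = cos²λ - sin²λ = -0.9511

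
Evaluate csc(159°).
csc(159°) = 2.79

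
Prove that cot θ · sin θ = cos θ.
LHS = (cos θ/sin θ) · sin θ = cos θ = RHS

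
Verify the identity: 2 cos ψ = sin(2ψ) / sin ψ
RHS = 2 sin ψ cos ψ / sin ψ = 2 cos ψ = LHS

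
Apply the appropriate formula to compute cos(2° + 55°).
cos(2° + 55°) = cos 2° cos 55° - sin 2° sin 55° = 0.5446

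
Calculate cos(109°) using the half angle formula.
cos(109°) = -√((1 + cos 218°)/2) = -0.3256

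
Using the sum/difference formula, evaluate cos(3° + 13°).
cos(3° + 13°) = cos 3° cos 13° - sin 3° sin 13° = 0.9613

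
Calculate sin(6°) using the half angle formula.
sin(6°) = √((1 - cos 12°)/2) = 0.1045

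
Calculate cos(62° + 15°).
cos(62° + 15°) = cos 62° cos 15° - sin 62° sin 15° = 0.225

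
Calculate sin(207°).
sin(207°) = -0.454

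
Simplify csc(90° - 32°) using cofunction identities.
csc(90° - 32°) = sec(32°)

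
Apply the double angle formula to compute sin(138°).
sin(138°) = 2 sin 69° cos 69° = 0.6691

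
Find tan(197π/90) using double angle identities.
tan(197π/90) = 2 tan 197π/180 / (1 - tan²197π/180) = 0.6745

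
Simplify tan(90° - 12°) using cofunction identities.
tan(90° - 12°) = cot(12°)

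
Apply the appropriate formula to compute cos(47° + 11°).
cos(47° + 11°) = cos 47° cos 11° - sin 47° sin 11° = 0.5299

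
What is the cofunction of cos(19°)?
cos(19°) = sin(90° - 19°) = sin(71°)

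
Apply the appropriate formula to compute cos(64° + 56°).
cos(64° + 56°) = cos 64° cos 56° - sin 64° sin 56° = -1/2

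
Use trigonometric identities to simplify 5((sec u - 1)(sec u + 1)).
5((sec u - 1)(sec u + 1)) = 5(tan²u) (using Diff. of squares)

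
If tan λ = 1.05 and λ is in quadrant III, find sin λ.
sin λ = -0.7241 (using tan²λ + 1 = sec²λ)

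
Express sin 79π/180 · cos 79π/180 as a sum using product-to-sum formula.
sin 79π/180 cos 79π/180 = (1/2)[sin(79π/180+79π/180) + sin(79π/180-79π/180)]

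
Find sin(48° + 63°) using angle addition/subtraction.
sin(48° + 63°) = sin 48° cos 63° + cos 48° sin 63° = 0.9336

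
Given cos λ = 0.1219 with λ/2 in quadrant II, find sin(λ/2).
sin(λ/2) = ±√((1 - cos λ)/2); positive since λ/2 ∈ QII, so sin(λ/2) = 0.6626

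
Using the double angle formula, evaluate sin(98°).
sin(98°) = 2 sin 49° cos 49° = 0.9903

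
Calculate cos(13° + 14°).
cos(13° + 14°) = cos 13° cos 14° - sin 13° sin 14° = 0.891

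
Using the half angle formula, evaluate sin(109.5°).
sin(109.5°) = √((1 - cos 219°)/2) = 0.9426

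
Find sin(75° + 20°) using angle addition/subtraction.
sin(75° + 20°) = sin 75° cos 20° + cos 75° sin 20° = 0.9962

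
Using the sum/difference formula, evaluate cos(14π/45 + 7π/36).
cos(14π/45 + 7π/36) = cos 14π/45 cos 7π/36 - sin 14π/45 sin 7π/36 = -0.01745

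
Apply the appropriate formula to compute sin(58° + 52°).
sin(58° + 52°) = sin 58° cos 52° + cos 58° sin 52° = 0.9397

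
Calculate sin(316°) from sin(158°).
sin(316°) = 2 sin 158° cos 158° = -0.6947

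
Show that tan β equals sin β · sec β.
RHS = sin β · (1/cos β) = sin β/cos β = tan β = LHS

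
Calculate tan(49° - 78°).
tan(49° - 78°) = (tan 49° - tan 78°)/(1 + tan 49° tan 78°) = -0.5543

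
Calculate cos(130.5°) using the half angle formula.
cos(130.5°) = -√((1 + cos 261°)/2) = -0.6494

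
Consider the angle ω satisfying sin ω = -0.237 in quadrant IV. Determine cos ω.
cos ω = √(1 - sin²ω) = 0.9715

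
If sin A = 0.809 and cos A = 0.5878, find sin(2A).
sin(2A) = 2 sin A cos A = 0.9511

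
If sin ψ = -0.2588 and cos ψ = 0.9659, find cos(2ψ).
cos(2ψ) = cos²ψ - sin²ψ = 0.866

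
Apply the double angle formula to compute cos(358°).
cos(358°) = cos²179° - sin²179° = 0.9994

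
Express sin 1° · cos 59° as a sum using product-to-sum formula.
sin 1° cos 59° = (1/2)[sin(1°+59°) + sin(1°-59°)]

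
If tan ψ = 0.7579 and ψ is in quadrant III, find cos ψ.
cos ψ = -0.797 (using tan²ψ + 1 = sec²ψ)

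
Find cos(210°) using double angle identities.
cos(210°) = cos²105° - sin²105° = -√3/2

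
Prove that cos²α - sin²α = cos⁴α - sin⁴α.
RHS = (cos²α - sin²α)(cos²α + sin²α) = (cos²α - sin²α) · 1 = cos²α - sin²α = LHS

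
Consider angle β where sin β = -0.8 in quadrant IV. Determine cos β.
cos β = √(1 - sin²β) = 0.6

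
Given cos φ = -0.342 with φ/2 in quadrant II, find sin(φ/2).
sin(φ/2) = ±√((1 - cos φ)/2); positive since φ/2 ∈ QII, so sin(φ/2) = 0.8191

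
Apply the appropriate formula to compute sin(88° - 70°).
sin(88° - 70°) = sin 88° cos 70° - cos 88° sin 70° = 0.309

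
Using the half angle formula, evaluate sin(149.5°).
sin(149.5°) = √((1 - cos 299°)/2) = 0.5075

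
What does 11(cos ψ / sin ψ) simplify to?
11(cos ψ / sin ψ) = 11(cot ψ) (using Quotient identity)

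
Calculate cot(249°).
cot(249°) = 0.3839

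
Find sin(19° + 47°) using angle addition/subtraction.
sin(19° + 47°) = sin 19° cos 47° + cos 19° sin 47° = 0.9135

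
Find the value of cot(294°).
cot(294°) = -0.4452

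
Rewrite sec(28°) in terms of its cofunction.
sec(28°) = csc(90° - 28°) = csc(62°)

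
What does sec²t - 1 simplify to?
sec²t - 1 = tan²t (using Pythagorean identity)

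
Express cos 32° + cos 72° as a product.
cos 32° + cos 72° = 2 cos(52°) cos(-20°)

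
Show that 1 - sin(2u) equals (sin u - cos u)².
RHS = sin²u - 2 sin u cos u + cos²u = (sin²u + cos²u) - 2 sin u cos u = 1 - sin(2u) = LHS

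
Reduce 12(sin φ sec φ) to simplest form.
12(sin φ sec φ) = 12(tan φ) (using Reciprocal + quotient)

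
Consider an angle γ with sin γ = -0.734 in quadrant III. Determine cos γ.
cos γ = ±√(1 - sin²γ) = -0.6791 (negative in QIII)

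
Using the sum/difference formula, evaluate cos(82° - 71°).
cos(82° - 71°) = cos 82° cos 71° + sin 82° sin 71° = 0.9816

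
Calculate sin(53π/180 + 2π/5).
sin(53π/180 + 2π/5) = sin 53π/180 cos 2π/5 + cos 53π/180 sin 2π/5 = 0.8192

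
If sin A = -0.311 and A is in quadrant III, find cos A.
cos A = -0.9504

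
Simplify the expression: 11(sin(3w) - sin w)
11(sin(3w) - sin w) = 11(2 cos(2w) sin w) (using Sum-to-product)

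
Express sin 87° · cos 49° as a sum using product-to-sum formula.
sin 87° cos 49° = (1/2)[sin(87°+49°) + sin(87°-49°)]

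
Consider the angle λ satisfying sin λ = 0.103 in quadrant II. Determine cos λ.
cos λ = ±√(1 - sin²λ) = -0.9947 (negative in QII)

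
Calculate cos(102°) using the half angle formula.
cos(102°) = -√((1 + cos 204°)/2) = -0.2079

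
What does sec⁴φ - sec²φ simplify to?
sec⁴φ - sec²φ = tan⁴φ + tan²φ (using Pythagorean)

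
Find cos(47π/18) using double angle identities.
cos(47π/18) = cos²47π/36 - sin²47π/36 = -0.342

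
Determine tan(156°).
tan(156°) = -0.4452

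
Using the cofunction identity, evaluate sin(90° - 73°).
sin(90° - 73°) = cos(73°) = 0.2924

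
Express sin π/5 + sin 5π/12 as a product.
sin π/5 + sin 5π/12 = 2 sin(37π/120) cos(-13π/120)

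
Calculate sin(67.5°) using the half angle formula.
sin(67.5°) = √((1 - cos 135°)/2) = √(2+√2)/2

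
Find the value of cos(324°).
cos(324°) = 0.809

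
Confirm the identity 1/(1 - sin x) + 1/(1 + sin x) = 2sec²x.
LHS = [(1 + sin x) + (1 - sin x)] / [(1 - sin x)(1 + sin x)] = 2/(1 - sin²x) = 2/cos²x = 2sec²x = RHS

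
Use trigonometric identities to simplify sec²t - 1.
sec²t - 1 = tan²t (using Pythagorean identity)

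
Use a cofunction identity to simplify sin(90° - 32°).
sin(90° - 32°) = cos(32°)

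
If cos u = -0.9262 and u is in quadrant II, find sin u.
sin u = 0.377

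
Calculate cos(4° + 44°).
cos(4° + 44°) = cos 4° cos 44° - sin 4° sin 44° = 0.6691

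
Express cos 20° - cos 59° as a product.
cos 20° - cos 59° = -2 sin(39.5°) sin(-19.5°)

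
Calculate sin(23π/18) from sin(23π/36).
sin(23π/18) = 2 sin 23π/36 cos 23π/36 = -0.766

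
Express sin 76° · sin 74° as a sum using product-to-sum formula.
sin 76° sin 74° = (1/2)[cos(76°-74°) - cos(76°+74°)]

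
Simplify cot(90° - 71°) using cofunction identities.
cot(90° - 71°) = tan(71°)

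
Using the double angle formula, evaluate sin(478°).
sin(478°) = 2 sin 239° cos 239° = 0.8829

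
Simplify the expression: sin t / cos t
sin t / cos t = tan t (using Quotient identity)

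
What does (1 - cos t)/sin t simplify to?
(1 - cos t)/sin t = tan(t/2) (using Half angle)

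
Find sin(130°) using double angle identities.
sin(130°) = 2 sin 65° cos 65° = 0.766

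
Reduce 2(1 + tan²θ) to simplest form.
2(1 + tan²θ) = 2(sec²θ) (using Pythagorean identity)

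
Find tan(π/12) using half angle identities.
tan(π/12) = sin π/6 / (1 + cos π/6) = 2-√3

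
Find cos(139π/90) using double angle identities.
cos(139π/90) = cos²139π/180 - sin²139π/180 = 0.1392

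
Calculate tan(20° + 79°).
tan(20° + 79°) = (tan 20° + tan 79°)/(1 - tan 20° tan 79°) = -6.314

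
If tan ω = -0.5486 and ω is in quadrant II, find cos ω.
cos ω = -0.8767 (using tan²ω + 1 = sec²ω)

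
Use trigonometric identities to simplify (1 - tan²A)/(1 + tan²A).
(1 - tan²A)/(1 + tan²A) = cos(2A) (using Double angle)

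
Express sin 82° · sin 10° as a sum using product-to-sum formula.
sin 82° sin 10° = (1/2)[cos(82°-10°) - cos(82°+10°)]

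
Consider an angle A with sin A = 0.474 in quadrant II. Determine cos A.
cos A = ±√(1 - sin²A) = -0.8805 (negative in QII)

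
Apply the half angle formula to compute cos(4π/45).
cos(4π/45) = √((1 + cos 8π/45)/2) = 0.9613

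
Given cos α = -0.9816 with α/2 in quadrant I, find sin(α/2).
sin(α/2) = ±√((1 - cos α)/2); positive since α/2 ∈ QI, so sin(α/2) = 0.9954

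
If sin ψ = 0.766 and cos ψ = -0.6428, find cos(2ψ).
cos(2ψ) = cos²ψ - sin²ψ = -0.1736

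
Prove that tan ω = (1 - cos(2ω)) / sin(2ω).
RHS = 2sin²ω / (2 sin ω cos ω) = sin ω/cos ω = tan ω = LHS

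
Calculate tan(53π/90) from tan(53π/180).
tan(53π/90) = 2 tan 53π/180 / (1 - tan²53π/180) = -3.487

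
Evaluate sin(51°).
sin(51°) = 0.7771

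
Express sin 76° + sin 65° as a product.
sin 76° + sin 65° = 2 sin(70.5°) cos(5.5°)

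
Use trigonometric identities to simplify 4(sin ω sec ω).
4(sin ω sec ω) = 4(tan ω) (using Reciprocal + quotient)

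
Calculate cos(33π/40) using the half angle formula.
cos(33π/40) = -√((1 + cos 33π/20)/2) = -0.8526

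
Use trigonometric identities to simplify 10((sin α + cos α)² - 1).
10((sin α + cos α)² - 1) = 10(sin(2α)) (using Pythagorean + double angle)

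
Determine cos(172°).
cos(172°) = -0.9903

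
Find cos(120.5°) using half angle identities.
cos(120.5°) = -√((1 + cos 241°)/2) = -0.5075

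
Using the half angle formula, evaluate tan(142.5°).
tan(142.5°) = sin 285° / (1 + cos 285°) = -0.7673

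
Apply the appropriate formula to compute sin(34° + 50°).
sin(34° + 50°) = sin 34° cos 50° + cos 34° sin 50° = 0.9945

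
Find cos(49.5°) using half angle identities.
cos(49.5°) = √((1 + cos 99°)/2) = 0.6494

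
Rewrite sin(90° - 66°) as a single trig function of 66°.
sin(90° - 66°) = cos(66°)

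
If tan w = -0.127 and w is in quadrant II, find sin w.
sin w = 0.126 (using tan²w + 1 = sec²w)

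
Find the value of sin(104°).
sin(104°) = 0.9703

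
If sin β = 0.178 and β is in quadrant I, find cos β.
cos β = 0.984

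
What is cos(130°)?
cos(130°) = -0.6428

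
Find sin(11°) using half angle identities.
sin(11°) = √((1 - cos 22°)/2) = 0.1908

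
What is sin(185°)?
sin(185°) = -0.08716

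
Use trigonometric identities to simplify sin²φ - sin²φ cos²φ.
sin²φ - sin²φ cos²φ = sin⁴φ (using Factoring)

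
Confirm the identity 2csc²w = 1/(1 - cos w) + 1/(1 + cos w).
RHS = [(1 + cos w) + (1 - cos w)] / [(1 - cos w)(1 + cos w)] = 2/(1 - cos²w) = 2/sin²w = 2csc²w = LHS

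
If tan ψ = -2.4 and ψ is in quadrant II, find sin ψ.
sin ψ = 0.9231 (using tan²ψ + 1 = sec²ψ)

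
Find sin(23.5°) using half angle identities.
sin(23.5°) = √((1 - cos 47°)/2) = 0.3987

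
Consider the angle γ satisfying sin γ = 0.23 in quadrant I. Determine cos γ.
cos γ = √(1 - sin²γ) = 0.9732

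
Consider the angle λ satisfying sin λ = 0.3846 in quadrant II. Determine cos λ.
cos λ = ±√(1 - sin²λ) = -0.9231 (negative in QII)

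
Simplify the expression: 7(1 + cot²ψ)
7(1 + cot²ψ) = 7(csc²ψ) (using Pythagorean identity)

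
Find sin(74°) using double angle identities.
sin(74°) = 2 sin 37° cos 37° = 0.9613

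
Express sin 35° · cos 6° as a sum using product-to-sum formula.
sin 35° cos 6° = (1/2)[sin(35°+6°) + sin(35°-6°)]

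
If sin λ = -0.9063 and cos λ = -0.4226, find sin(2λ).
sin(2λ) = 2 sin λ cos λ = 0.766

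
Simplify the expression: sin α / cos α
sin α / cos α = tan α (using Quotient identity)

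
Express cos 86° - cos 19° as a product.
cos 86° - cos 19° = -2 sin(52.5°) sin(33.5°)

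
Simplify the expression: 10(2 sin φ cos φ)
10(2 sin φ cos φ) = 10(sin(2φ)) (using Double angle)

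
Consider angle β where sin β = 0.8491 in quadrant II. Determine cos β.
cos β = ±√(1 - sin²β) = -0.5282 (negative in QII)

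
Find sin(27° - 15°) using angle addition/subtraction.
sin(27° - 15°) = sin 27° cos 15° - cos 27° sin 15° = 0.2079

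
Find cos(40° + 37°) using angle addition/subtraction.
cos(40° + 37°) = cos 40° cos 37° - sin 40° sin 37° = 0.225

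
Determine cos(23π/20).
cos(23π/20) = -0.891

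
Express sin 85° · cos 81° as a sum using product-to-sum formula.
sin 85° cos 81° = (1/2)[sin(85°+81°) + sin(85°-81°)]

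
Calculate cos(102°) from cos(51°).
cos(102°) = cos²51° - sin²51° = -0.2079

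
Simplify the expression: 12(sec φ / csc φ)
12(sec φ / csc φ) = 12(tan φ) (using Reciprocal identities)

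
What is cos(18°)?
cos(18°) = 0.9511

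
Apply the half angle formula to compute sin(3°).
sin(3°) = √((1 - cos 6°)/2) = 0.05234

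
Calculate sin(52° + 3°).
sin(52° + 3°) = sin 52° cos 3° + cos 52° sin 3° = 0.8192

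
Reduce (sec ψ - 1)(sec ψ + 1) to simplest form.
(sec ψ - 1)(sec ψ + 1) = tan²ψ (using Diff. of squares)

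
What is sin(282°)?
sin(282°) = -0.9781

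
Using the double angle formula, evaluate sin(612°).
sin(612°) = 2 sin 306° cos 306° = -0.9511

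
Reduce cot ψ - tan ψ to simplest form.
cot ψ - tan ψ = 2 cot(2ψ) (using Double angle)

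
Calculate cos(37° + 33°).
cos(37° + 33°) = cos 37° cos 33° - sin 37° sin 33° = 0.342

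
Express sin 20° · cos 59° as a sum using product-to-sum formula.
sin 20° cos 59° = (1/2)[sin(20°+59°) + sin(20°-59°)]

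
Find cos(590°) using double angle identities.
cos(590°) = cos²295° - sin²295° = -0.6428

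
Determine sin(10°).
sin(10°) = 0.1736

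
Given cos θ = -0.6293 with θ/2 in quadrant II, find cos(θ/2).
cos(θ/2) = ±√((1 + cos θ)/2); negative since θ/2 ∈ QII, so cos(θ/2) = -0.4305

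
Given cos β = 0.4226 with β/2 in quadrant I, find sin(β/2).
sin(β/2) = ±√((1 - cos β)/2); positive since β/2 ∈ QI, so sin(β/2) = 0.5373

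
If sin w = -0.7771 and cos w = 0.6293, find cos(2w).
cos(2w) = cos²w - sin²w = -0.2079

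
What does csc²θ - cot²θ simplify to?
csc²θ - cot²θ = 1 (using Pythagorean identity)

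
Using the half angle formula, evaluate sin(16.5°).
sin(16.5°) = √((1 - cos 33°)/2) = 0.284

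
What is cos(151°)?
cos(151°) = -0.8746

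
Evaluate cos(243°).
cos(243°) = -0.454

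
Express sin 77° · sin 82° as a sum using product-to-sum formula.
sin 77° sin 82° = (1/2)[cos(77°-82°) - cos(77°+82°)]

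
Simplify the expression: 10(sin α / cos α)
10(sin α / cos α) = 10(tan α) (using Quotient identity)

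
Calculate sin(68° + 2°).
sin(68° + 2°) = sin 68° cos 2° + cos 68° sin 2° = 0.9397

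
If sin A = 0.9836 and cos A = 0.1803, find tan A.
tan A = sin A / cos A = 5.455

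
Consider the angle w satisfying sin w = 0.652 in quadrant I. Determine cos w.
cos w = √(1 - sin²w) = 0.7582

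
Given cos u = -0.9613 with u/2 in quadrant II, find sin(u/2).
sin(u/2) = ±√((1 - cos u)/2); positive since u/2 ∈ QII, so sin(u/2) = 0.9903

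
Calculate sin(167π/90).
sin(167π/90) = -0.4384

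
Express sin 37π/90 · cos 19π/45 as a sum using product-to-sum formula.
sin 37π/90 cos 19π/45 = (1/2)[sin(37π/90+19π/45) + sin(37π/90-19π/45)]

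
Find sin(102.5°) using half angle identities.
sin(102.5°) = √((1 - cos 205°)/2) = 0.9763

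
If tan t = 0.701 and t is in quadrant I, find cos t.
cos t = 0.8188 (using tan²t + 1 = sec²t)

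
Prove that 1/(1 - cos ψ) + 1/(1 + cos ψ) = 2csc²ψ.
LHS = [(1 + cos ψ) + (1 - cos ψ)] / [(1 - cos ψ)(1 + cos ψ)] = 2/(1 - cos²ψ) = 2/sin²ψ = 2csc²ψ = RHS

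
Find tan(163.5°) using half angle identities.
tan(163.5°) = sin 327° / (1 + cos 327°) = -0.2962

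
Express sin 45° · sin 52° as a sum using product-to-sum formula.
sin 45° sin 52° = (1/2)[cos(45°-52°) - cos(45°+52°)]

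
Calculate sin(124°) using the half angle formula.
sin(124°) = √((1 - cos 248°)/2) = 0.829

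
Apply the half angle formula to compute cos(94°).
cos(94°) = -√((1 + cos 188°)/2) = -0.06976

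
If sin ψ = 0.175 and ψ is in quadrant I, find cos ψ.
cos ψ = 0.9846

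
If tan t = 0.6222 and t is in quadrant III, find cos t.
cos t = -0.8491 (using tan²t + 1 = sec²t)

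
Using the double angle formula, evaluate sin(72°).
sin(72°) = 2 sin 36° cos 36° = 0.9511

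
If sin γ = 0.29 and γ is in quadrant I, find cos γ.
cos γ = 0.957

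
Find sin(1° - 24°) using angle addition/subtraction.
sin(1° - 24°) = sin 1° cos 24° - cos 1° sin 24° = -0.3907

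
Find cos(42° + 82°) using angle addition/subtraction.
cos(42° + 82°) = cos 42° cos 82° - sin 42° sin 82° = -0.5592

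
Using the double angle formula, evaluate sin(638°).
sin(638°) = 2 sin 319° cos 319° = -0.9903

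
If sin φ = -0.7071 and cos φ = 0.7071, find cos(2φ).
cos(2φ) = cos²φ - sin²φ = 0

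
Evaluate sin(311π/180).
sin(311π/180) = -0.7547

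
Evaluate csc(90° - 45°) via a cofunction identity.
csc(90° - 45°) = sec(45°) = √2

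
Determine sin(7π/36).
sin(7π/36) = 0.5736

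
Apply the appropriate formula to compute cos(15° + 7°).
cos(15° + 7°) = cos 15° cos 7° - sin 15° sin 7° = 0.9272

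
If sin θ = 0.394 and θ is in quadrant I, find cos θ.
cos θ = 0.9191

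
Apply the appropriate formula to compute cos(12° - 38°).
cos(12° - 38°) = cos 12° cos 38° + sin 12° sin 38° = 0.8988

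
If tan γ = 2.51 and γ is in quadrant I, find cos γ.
cos γ = 0.3701 (using tan²γ + 1 = sec²γ)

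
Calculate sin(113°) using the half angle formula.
sin(113°) = √((1 - cos 226°)/2) = 0.9205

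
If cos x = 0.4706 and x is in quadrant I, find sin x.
sin x = 0.8823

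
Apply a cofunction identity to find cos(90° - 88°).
cos(90° - 88°) = sin(88°) = 0.9994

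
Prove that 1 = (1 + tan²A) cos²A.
RHS = sec²A · cos²A = (1/cos²A) · cos²A = 1 = LHS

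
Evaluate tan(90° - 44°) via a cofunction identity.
tan(90° - 44°) = cot(44°) = 1.036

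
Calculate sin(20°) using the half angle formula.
sin(20°) = √((1 - cos 40°)/2) = 0.342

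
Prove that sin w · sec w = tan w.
LHS = sin w · (1/cos w) = sin w/cos w = tan w = RHS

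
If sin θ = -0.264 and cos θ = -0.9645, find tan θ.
tan θ = sin θ / cos θ = 0.2737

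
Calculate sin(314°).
sin(314°) = -0.7193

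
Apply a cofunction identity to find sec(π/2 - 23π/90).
sec(π/2 - 23π/90) = csc(23π/90) = 1.39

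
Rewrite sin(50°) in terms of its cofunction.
sin(50°) = cos(90° - 50°) = cos(40°)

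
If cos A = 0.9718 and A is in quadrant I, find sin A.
sin A = 0.2358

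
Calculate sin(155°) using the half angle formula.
sin(155°) = √((1 - cos 310°)/2) = 0.4226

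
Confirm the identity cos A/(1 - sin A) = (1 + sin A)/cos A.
RHS = (1 + sin A)(1 - sin A) / (cos A(1 - sin A)) = (1 - sin²A) / (cos A(1 - sin A)) = cos²A / (cos A(1 - sin A)) = cos A/(1 - sin A) = LHS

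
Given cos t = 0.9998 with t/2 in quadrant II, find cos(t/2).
cos(t/2) = ±√((1 + cos t)/2); negative since t/2 ∈ QII, so cos(t/2) = -0.9999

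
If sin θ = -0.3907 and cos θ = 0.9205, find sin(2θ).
sin(2θ) = 2 sin θ cos θ = -0.7193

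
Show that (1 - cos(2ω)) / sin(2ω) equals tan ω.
LHS = 2sin²ω / (2 sin ω cos ω) = sin ω/cos ω = tan ω = RHS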